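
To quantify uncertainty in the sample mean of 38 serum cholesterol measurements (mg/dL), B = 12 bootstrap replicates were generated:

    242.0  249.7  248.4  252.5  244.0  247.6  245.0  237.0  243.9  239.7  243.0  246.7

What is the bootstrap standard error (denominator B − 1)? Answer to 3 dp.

SE* = 4.336

Bootstrap SE is the standard deviation of the 12 replicate means.
Mean of replicates: (242.0 + 249.7 + 248.4 + 252.5 + 244.0 + 247.6 + 245.0 + 237.0 + 243.9 + 239.7 + 243.0 + 246.7) / 12 = 2939.5000 / 12 = 244.9583
Sum of squared deviations: (−2.9583)² + (+4.7417)² + (+3.4417)² + (+7.5417)² + (−0.9583)² + (+2.6417)² + (+0.0417)² + (−7.9583)² + (−1.0583)² + (−5.2583)² + (−1.9583)² + (+1.7417)² = 206.8292
Variance = 206.8292 / 11 = 18.8027
SE* = √18.8027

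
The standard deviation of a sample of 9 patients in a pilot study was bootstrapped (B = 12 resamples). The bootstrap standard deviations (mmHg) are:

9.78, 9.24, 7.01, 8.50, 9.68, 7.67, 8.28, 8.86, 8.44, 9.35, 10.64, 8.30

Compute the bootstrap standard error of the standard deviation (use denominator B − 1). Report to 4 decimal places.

SE* = 0.9927

Bootstrap SE is the standard deviation of the 12 replicate standard deviations.
Mean of replicates: (9.78 + 9.24 + 7.01 + 8.50 + 9.68 + 7.67 + 8.28 + 8.86 + 8.44 + 9.35 + 10.64 + 8.30) / 12 = 105.75000 / 12 = 8.81250
Sum of squared deviations: (+0.96750)² + (+0.42750)² + (−1.80250)² + (−0.31250)² + (+0.86750)² + (−1.14250)² + (−0.53250)² + (+0.04750)² + (−0.37250)² + (+0.53750)² + (+1.82750)² + (−0.51250)² = 10.83923
Variance = 10.83923 / 11 = 0.98538
SE* = √0.98538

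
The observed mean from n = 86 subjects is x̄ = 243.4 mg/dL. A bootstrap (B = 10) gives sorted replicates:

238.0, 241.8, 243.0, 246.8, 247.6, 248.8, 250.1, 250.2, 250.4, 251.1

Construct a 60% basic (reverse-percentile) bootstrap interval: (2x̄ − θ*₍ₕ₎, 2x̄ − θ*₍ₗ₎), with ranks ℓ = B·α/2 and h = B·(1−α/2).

(236.6, 245.0)

Percentile endpoints at ranks 2 and 8: θ*₍2₎ = 241.8, θ*₍8₎ = 250.2.
Basic interval reflects these around x̄:
  lower = 2 × 243.4 − 250.2 = 236.6
  upper = 2 × 243.4 − 241.8 = 245.0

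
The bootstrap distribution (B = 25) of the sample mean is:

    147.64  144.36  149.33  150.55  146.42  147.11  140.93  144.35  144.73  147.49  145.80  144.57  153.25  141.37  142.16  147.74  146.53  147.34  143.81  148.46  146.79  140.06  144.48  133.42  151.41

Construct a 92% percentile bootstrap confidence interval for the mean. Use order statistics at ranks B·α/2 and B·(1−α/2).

Sorted replicates: 133.42, 140.06, 140.93, 141.37, 142.16, 143.81, 144.35, 144.36, 144.48, 144.57, 144.73, 145.80, 146.42, 146.53, 146.79, 147.11, 147.34, 147.49, 147.64, 147.74, 148.46, 149.33, 150.55, 151.41, 153.25
α = 0.08; lower rank = 25 × 0.040 = 1; upper rank = 25 × 0.960 = 24.
The 1st smallest replicate is 133.42; the 24th is 151.41.

(133.42, 151.41)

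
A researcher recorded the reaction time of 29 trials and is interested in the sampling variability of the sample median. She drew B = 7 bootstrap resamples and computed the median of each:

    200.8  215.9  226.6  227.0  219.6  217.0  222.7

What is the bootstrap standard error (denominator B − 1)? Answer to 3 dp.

SE* = 8.935

Bootstrap SE is the standard deviation of the 7 replicate medians.
Mean of replicates: (200.8 + 215.9 + 226.6 + 227.0 + 219.6 + 217.0 + 222.7) / 7 = 1529.6000 / 7 = 218.5143
Sum of squared deviations: (−17.7143)² + (−2.6143)² + (+8.0857)² + (+8.4857)² + (+1.0857)² + (−1.5143)² + (+4.1857)² = 479.0086
Variance = 479.0086 / 6 = 79.8348
SE* = √79.8348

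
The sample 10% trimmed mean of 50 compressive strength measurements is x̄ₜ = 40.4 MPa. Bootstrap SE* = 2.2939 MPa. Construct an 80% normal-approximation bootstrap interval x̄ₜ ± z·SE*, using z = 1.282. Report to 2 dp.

(37.46, 43.34)

Margin = 1.282 × 2.2939 = 2.941
Interval: 40.4 ± 2.941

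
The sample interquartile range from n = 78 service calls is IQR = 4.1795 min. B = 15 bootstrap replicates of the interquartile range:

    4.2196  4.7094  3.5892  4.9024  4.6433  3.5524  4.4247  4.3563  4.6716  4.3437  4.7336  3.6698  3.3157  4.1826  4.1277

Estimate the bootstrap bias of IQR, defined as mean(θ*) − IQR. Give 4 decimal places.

bias = +0.0500

mean(θ*) = (4.2196 + 4.7094 + 3.5892 + 4.9024 + 4.6433 + 3.5524 + 4.4247 + 4.3563 + 4.6716 + 4.3437 + 4.7336 + 3.6698 + 3.3157 + 4.1826 + 4.1277) / 15 = 4.22947
bias = 4.22947 − 4.1795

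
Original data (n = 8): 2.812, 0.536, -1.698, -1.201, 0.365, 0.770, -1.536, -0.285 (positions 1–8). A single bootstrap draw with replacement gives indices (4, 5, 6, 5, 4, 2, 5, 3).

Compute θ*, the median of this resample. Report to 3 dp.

θ* = 0.365

Resample values: -1.201, 0.365, 0.770, 0.365, -1.201, 0.536, 0.365, -1.698.
Sorted: -1.698, -1.201, -1.201, 0.365, 0.365, 0.365, 0.536, 0.770
Median = average of the two middle values = 0.365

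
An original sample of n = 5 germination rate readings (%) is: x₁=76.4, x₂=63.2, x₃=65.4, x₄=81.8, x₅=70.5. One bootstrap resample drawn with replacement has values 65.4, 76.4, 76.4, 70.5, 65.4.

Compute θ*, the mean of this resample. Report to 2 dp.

θ* = 70.82

Mean = (65.4 + 76.4 + 76.4 + 70.5 + 65.4) / 5 = 354.10 / 5 = 70.82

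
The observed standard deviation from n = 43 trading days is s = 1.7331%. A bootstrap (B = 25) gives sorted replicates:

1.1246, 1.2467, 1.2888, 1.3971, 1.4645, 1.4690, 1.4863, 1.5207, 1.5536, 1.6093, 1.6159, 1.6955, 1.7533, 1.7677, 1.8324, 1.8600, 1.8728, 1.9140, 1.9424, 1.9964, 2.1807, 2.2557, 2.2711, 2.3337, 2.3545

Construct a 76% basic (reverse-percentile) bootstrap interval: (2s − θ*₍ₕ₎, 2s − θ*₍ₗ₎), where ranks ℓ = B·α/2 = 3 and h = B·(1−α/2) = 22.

Percentile endpoints at ranks 3 and 22: θ*₍3₎ = 1.2888, θ*₍22₎ = 2.2557.
Basic interval reflects these around s:
  lower = 2 × 1.7331 − 2.2557 = 1.2105
  upper = 2 × 1.7331 − 1.2888 = 2.1774

(1.2105, 2.1774)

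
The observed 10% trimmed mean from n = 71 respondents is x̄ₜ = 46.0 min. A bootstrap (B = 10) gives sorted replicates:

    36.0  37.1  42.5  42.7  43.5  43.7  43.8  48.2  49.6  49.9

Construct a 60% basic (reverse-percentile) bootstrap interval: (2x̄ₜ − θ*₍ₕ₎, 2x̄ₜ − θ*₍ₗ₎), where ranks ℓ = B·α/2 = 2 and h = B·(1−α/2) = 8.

(43.8, 54.9)

Percentile endpoints at ranks 2 and 8: θ*₍2₎ = 37.1, θ*₍8₎ = 48.2.
Basic interval reflects these around x̄ₜ:
  lower = 2 × 46.0 − 48.2 = 43.8
  upper = 2 × 46.0 − 37.1 = 54.9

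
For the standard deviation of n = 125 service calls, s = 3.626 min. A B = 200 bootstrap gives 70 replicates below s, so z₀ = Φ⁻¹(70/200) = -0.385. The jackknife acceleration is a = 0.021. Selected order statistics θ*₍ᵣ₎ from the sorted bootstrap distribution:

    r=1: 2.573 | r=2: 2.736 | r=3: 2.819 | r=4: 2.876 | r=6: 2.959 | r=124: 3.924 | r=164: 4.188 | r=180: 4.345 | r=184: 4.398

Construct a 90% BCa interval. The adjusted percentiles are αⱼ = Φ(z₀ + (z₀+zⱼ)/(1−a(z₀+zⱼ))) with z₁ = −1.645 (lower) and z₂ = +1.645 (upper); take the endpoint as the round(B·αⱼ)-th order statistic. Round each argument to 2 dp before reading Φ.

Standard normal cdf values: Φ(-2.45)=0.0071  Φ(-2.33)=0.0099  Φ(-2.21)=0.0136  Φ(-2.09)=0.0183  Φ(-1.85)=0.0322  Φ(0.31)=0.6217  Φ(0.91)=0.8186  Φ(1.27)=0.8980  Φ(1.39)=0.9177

Lower: z₀ + z₁ = -0.385 + (-1.645) = -2.030; 1 − a(z₀+z₁) = 1 − (0.021)(-2.030) = 1.0426; argument = -0.385 + (-2.030)/1.0426 = -2.3320 → -2.33.
α₁ = Φ(-2.33) = 0.0099; rank = round(200 × 0.0099) = 2; θ*₍2₎ = 2.736.
Upper: z₀ + z₂ = 1.260; 1 − a(z₀+z₂) = 0.9735; argument = 0.9092 → 0.91; α₂ = 0.8186; rank = 164; θ*₍164₎ = 4.188.

(2.736, 4.188)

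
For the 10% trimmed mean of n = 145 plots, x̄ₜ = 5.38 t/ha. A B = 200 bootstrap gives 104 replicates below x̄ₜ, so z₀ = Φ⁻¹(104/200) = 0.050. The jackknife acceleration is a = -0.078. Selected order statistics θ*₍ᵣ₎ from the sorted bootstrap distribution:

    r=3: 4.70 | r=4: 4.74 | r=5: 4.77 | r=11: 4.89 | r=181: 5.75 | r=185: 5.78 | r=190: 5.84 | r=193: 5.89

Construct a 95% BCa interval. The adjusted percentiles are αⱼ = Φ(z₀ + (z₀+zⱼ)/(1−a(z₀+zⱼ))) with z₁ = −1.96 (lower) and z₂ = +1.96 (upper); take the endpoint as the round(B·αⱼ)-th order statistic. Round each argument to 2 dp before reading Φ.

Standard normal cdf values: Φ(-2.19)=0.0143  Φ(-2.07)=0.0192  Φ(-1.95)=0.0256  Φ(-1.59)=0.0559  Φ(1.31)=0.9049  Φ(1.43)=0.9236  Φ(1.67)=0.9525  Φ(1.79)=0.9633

(4.70, 5.89)

Lower: z₀ + z₁ = 0.050 + (-1.960) = -1.910; 1 − a(z₀+z₁) = 1 − (-0.078)(-1.910) = 0.8510; argument = 0.050 + (-1.910)/0.8510 = -2.1944 → -2.19.
α₁ = Φ(-2.19) = 0.0143; rank = round(200 × 0.0143) = 3; θ*₍3₎ = 4.70.
Upper: z₀ + z₂ = 2.010; 1 − a(z₀+z₂) = 1.1568; argument = 1.7876 → 1.79; α₂ = 0.9633; rank = 193; θ*₍193₎ = 5.89.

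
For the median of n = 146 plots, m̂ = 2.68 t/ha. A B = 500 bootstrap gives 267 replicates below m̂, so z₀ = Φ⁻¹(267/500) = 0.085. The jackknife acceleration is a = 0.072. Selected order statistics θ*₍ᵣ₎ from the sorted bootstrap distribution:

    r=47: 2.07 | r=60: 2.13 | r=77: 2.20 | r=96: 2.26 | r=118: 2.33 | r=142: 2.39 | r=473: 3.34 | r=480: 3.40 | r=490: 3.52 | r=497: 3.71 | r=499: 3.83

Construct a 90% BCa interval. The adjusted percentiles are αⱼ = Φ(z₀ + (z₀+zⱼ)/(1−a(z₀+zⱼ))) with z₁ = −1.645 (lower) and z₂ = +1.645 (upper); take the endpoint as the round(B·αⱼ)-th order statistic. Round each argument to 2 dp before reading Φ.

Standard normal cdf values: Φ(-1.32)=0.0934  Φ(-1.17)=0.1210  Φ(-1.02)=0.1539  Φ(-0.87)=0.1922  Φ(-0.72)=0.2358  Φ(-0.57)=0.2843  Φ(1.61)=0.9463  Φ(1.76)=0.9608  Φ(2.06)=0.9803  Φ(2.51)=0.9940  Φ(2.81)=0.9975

Lower: z₀ + z₁ = 0.085 + (-1.645) = -1.560; 1 − a(z₀+z₁) = 1 − (0.072)(-1.560) = 1.1123; argument = 0.085 + (-1.560)/1.1123 = -1.3175 → -1.32.
α₁ = Φ(-1.32) = 0.0934; rank = round(500 × 0.0934) = 47; θ*₍47₎ = 2.07.
Upper: z₀ + z₂ = 1.730; 1 − a(z₀+z₂) = 0.8754; argument = 2.0611 → 2.06; α₂ = 0.9803; rank = 490; θ*₍490₎ = 3.52.

(2.07, 3.52)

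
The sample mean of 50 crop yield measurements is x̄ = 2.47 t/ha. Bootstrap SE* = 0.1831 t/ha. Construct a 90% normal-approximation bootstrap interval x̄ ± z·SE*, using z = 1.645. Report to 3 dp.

(2.169, 2.771)

Margin = 1.645 × 0.1831 = 0.3012
Interval: 2.47 ± 0.3012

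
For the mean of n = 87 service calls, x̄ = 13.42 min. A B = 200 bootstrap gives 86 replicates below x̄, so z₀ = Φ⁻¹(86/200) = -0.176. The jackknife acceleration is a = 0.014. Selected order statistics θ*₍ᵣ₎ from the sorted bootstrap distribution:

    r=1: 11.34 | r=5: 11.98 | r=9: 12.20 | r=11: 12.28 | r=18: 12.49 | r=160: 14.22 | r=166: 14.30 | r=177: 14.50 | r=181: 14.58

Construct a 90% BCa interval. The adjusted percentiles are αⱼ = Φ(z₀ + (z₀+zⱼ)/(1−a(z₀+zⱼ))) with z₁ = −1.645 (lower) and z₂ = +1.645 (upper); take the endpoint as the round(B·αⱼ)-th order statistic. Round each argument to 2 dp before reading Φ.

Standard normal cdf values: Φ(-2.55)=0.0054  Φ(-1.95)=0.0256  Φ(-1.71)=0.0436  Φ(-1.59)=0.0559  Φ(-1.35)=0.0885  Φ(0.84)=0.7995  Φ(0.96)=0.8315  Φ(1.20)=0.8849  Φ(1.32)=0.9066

Lower: z₀ + z₁ = -0.176 + (-1.645) = -1.821; 1 − a(z₀+z₁) = 1 − (0.014)(-1.821) = 1.0255; argument = -0.176 + (-1.821)/1.0255 = -1.9517 → -1.95.
α₁ = Φ(-1.95) = 0.0256; rank = round(200 × 0.0256) = 5; θ*₍5₎ = 11.98.
Upper: z₀ + z₂ = 1.469; 1 − a(z₀+z₂) = 0.9794; argument = 1.3238 → 1.32; α₂ = 0.9066; rank = 181; θ*₍181₎ = 14.58.

(11.98, 14.58)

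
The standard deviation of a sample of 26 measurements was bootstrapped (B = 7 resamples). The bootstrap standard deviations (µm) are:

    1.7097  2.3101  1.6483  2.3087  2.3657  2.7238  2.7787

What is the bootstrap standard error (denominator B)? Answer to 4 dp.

SE* = 0.4101

Bootstrap SE is the standard deviation of the 7 replicate standard deviations.
Mean of replicates: (1.7097 + 2.3101 + 1.6483 + 2.3087 + 2.3657 + 2.7238 + 2.7787) / 7 = 15.84500 / 7 = 2.26357
Sum of squared deviations: (−0.55387)² + (+0.04653)² + (−0.61527)² + (+0.04513)² + (+0.10213)² + (+0.46023)² + (+0.51513)² = 1.17713
Variance = 1.17713 / 7 = 0.16816
SE* = √0.16816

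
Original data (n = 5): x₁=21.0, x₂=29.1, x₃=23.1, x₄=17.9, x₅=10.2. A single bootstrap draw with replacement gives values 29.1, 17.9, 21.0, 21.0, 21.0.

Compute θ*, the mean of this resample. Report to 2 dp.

θ* = 22.00

Mean = (29.1 + 17.9 + 21.0 + 21.0 + 21.0) / 5 = 110.00 / 5 = 22.00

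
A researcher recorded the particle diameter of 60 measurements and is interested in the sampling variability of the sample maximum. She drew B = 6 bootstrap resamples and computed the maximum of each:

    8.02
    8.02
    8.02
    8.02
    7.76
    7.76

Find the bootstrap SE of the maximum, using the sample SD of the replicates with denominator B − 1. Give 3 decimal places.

SE* = 0.134

Bootstrap SE is the standard deviation of the 6 replicate maximums.
Mean of replicates: (8.02 + 8.02 + 8.02 + 8.02 + 7.76 + 7.76) / 6 = 47.6000 / 6 = 7.9333
Sum of squared deviations: (+0.0867)² + (+0.0867)² + (+0.0867)² + (+0.0867)² + (−0.1733)² + (−0.1733)² = 0.0901
Variance = 0.0901 / 5 = 0.0180
SE* = √0.0180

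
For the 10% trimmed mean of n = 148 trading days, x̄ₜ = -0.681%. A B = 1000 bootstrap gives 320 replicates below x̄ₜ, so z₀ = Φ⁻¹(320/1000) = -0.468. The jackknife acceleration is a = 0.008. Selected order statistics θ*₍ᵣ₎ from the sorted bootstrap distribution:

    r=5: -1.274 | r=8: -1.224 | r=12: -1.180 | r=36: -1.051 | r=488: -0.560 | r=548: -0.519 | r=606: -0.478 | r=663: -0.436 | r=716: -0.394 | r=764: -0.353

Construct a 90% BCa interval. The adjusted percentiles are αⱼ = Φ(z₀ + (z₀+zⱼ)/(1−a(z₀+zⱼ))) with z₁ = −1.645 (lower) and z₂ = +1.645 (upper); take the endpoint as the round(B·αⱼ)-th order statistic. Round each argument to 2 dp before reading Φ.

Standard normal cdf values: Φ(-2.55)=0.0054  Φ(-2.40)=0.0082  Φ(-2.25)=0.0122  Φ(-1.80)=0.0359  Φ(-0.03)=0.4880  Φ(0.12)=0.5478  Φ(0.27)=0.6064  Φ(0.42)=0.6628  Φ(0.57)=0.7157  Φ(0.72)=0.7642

Lower: z₀ + z₁ = -0.468 + (-1.645) = -2.113; 1 − a(z₀+z₁) = 1 − (0.008)(-2.113) = 1.0169; argument = -0.468 + (-2.113)/1.0169 = -2.5459 → -2.55.
α₁ = Φ(-2.55) = 0.0054; rank = round(1000 × 0.0054) = 5; θ*₍5₎ = -1.274.
Upper: z₀ + z₂ = 1.177; 1 − a(z₀+z₂) = 0.9906; argument = 0.7202 → 0.72; α₂ = 0.7642; rank = 764; θ*₍764₎ = -0.353.

(-1.274, -0.353)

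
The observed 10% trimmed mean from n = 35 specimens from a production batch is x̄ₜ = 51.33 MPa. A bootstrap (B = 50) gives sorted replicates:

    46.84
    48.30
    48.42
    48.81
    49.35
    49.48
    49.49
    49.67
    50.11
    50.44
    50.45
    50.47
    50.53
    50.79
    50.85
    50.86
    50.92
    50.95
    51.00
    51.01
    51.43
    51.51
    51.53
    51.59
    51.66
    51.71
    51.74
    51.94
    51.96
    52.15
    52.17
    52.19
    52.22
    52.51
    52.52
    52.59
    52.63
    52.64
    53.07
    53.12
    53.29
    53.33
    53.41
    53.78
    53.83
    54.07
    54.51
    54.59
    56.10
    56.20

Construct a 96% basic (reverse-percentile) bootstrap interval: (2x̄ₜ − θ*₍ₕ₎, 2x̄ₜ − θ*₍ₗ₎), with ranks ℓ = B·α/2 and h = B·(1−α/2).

Percentile endpoints at ranks 1 and 49: θ*₍1₎ = 46.84, θ*₍49₎ = 56.10.
Basic interval reflects these around x̄ₜ:
  lower = 2 × 51.33 − 56.10 = 46.56
  upper = 2 × 51.33 − 46.84 = 55.82

(46.56, 55.82)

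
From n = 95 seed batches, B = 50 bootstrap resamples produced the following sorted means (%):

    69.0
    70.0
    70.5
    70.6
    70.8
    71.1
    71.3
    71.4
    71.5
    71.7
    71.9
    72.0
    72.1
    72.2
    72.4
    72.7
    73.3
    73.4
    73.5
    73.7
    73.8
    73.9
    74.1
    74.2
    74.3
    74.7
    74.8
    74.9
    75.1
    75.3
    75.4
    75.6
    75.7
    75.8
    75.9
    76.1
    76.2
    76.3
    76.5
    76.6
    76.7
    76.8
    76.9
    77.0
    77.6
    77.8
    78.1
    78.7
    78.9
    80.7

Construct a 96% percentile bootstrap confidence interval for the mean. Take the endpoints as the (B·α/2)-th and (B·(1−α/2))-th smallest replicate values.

α = 0.04; lower rank = 50 × 0.020 = 1; upper rank = 50 × 0.980 = 49.
The 1st smallest replicate is 69.0; the 49th is 78.9.

(69.0, 78.9)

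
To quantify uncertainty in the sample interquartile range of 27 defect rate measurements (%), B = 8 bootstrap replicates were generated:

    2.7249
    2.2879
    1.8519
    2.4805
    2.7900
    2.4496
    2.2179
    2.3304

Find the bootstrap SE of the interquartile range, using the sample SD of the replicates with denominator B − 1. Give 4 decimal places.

Bootstrap SE is the standard deviation of the 8 replicate interquartile ranges.
Mean of replicates: (2.7249 + 2.2879 + 1.8519 + 2.4805 + 2.7900 + 2.4496 + 2.2179 + 2.3304) / 8 = 19.13310 / 8 = 2.39164
Sum of squared deviations: (+0.33326)² + (−0.10374)² + (−0.53974)² + (+0.08886)² + (+0.39836)² + (+0.05796)² + (−0.17374)² + (−0.06124)² = 0.61703
Variance = 0.61703 / 7 = 0.08815
SE* = √0.08815

SE* = 0.2969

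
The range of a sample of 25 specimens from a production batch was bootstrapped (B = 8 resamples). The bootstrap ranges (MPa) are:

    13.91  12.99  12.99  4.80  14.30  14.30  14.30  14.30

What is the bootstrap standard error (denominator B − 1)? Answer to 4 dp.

Bootstrap SE is the standard deviation of the 8 replicate ranges.
Mean of replicates: (13.91 + 12.99 + 12.99 + 4.80 + 14.30 + 14.30 + 14.30 + 14.30) / 8 = 101.89000 / 8 = 12.73625
Sum of squared deviations: (+1.17375)² + (+0.25375)² + (+0.25375)² + (−7.93625)² + (+1.56375)² + (+1.56375)² + (+1.56375)² + (+1.56375)² = 74.27179
Variance = 74.27179 / 7 = 10.61026
SE* = √10.61026

SE* = 3.2573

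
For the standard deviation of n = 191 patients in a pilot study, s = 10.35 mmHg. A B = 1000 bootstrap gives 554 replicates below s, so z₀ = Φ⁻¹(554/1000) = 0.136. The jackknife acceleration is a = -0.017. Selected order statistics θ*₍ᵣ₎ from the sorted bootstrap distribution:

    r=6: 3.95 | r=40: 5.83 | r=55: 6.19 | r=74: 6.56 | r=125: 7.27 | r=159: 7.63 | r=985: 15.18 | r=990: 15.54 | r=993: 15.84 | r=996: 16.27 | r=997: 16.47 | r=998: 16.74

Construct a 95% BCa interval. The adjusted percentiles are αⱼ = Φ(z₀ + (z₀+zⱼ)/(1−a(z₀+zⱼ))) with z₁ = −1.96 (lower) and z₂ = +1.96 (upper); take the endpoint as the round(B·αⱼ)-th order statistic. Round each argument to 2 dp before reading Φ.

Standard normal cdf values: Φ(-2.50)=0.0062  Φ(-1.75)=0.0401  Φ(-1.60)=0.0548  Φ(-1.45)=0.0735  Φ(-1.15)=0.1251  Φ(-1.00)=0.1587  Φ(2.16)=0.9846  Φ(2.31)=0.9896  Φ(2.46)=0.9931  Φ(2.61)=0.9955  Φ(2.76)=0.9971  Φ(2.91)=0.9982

Lower: z₀ + z₁ = 0.136 + (-1.960) = -1.824; 1 − a(z₀+z₁) = 1 − (-0.017)(-1.824) = 0.9690; argument = 0.136 + (-1.824)/0.9690 = -1.7464 → -1.75.
α₁ = Φ(-1.75) = 0.0401; rank = round(1000 × 0.0401) = 40; θ*₍40₎ = 5.83.
Upper: z₀ + z₂ = 2.096; 1 − a(z₀+z₂) = 1.0356; argument = 2.1599 → 2.16; α₂ = 0.9846; rank = 985; θ*₍985₎ = 15.18.

(5.83, 15.18)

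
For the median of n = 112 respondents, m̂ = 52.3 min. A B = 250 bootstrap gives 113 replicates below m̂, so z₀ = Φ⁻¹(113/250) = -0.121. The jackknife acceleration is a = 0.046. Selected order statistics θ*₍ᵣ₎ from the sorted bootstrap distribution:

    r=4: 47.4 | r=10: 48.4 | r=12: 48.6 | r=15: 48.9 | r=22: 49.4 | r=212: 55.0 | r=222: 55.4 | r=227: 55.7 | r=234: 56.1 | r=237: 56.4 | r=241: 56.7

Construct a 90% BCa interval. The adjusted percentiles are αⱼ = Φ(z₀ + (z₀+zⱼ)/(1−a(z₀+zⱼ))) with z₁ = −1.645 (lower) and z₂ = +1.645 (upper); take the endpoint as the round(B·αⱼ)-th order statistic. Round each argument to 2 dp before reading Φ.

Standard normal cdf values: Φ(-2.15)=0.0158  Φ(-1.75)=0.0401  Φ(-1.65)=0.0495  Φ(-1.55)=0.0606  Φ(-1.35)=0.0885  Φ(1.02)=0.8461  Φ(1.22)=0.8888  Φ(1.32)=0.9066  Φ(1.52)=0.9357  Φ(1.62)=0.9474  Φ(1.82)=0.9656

(48.4, 56.1)

Lower: z₀ + z₁ = -0.121 + (-1.645) = -1.766; 1 − a(z₀+z₁) = 1 − (0.046)(-1.766) = 1.0812; argument = -0.121 + (-1.766)/1.0812 = -1.7543 → -1.75.
α₁ = Φ(-1.75) = 0.0401; rank = round(250 × 0.0401) = 10; θ*₍10₎ = 48.4.
Upper: z₀ + z₂ = 1.524; 1 − a(z₀+z₂) = 0.9299; argument = 1.5179 → 1.52; α₂ = 0.9357; rank = 234; θ*₍234₎ = 56.1.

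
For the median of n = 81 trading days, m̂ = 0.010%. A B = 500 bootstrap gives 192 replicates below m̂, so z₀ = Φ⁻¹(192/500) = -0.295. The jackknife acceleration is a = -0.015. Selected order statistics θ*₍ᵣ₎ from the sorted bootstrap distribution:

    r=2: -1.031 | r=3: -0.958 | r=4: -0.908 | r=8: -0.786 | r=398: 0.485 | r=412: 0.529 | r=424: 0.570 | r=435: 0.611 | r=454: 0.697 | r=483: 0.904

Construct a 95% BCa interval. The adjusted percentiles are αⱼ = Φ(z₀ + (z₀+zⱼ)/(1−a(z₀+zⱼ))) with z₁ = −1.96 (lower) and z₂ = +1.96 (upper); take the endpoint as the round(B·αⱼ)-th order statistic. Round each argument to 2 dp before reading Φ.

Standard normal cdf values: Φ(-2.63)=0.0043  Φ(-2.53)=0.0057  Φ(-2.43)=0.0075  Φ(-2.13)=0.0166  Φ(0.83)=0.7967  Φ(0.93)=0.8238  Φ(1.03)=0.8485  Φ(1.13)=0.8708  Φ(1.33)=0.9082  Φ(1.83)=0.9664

Lower: z₀ + z₁ = -0.295 + (-1.960) = -2.255; 1 − a(z₀+z₁) = 1 − (-0.015)(-2.255) = 0.9662; argument = -0.295 + (-2.255)/0.9662 = -2.6289 → -2.63.
α₁ = Φ(-2.63) = 0.0043; rank = round(500 × 0.0043) = 2; θ*₍2₎ = -1.031.
Upper: z₀ + z₂ = 1.665; 1 − a(z₀+z₂) = 1.0250; argument = 1.3294 → 1.33; α₂ = 0.9082; rank = 454; θ*₍454₎ = 0.697.

(-1.031, 0.697)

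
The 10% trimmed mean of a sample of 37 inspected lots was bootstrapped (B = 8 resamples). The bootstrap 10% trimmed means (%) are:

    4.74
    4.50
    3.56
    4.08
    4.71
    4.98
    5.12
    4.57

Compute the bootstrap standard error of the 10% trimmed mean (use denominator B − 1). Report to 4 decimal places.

SE* = 0.5033

Bootstrap SE is the standard deviation of the 8 replicate 10% trimmed means.
Mean of replicates: (4.74 + 4.50 + 3.56 + 4.08 + 4.71 + 4.98 + 5.12 + 4.57) / 8 = 36.26000 / 8 = 4.53250
Sum of squared deviations: (+0.20750)² + (−0.03250)² + (−0.97250)² + (−0.45250)² + (+0.17750)² + (+0.44750)² + (+0.58750)² + (+0.03750)² = 1.77295
Variance = 1.77295 / 7 = 0.25328
SE* = √0.25328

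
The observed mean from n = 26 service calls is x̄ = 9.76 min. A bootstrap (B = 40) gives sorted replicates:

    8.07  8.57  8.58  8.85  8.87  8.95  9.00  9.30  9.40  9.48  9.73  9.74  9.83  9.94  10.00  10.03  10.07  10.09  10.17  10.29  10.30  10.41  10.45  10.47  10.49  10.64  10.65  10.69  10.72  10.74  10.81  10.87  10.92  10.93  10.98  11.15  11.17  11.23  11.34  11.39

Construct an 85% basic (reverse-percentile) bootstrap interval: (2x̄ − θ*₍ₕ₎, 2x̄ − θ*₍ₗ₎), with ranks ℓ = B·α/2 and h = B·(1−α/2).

(8.35, 10.94)

Percentile endpoints at ranks 3 and 37: θ*₍3₎ = 8.58, θ*₍37₎ = 11.17.
Basic interval reflects these around x̄:
  lower = 2 × 9.76 − 11.17 = 8.35
  upper = 2 × 9.76 − 8.58 = 10.94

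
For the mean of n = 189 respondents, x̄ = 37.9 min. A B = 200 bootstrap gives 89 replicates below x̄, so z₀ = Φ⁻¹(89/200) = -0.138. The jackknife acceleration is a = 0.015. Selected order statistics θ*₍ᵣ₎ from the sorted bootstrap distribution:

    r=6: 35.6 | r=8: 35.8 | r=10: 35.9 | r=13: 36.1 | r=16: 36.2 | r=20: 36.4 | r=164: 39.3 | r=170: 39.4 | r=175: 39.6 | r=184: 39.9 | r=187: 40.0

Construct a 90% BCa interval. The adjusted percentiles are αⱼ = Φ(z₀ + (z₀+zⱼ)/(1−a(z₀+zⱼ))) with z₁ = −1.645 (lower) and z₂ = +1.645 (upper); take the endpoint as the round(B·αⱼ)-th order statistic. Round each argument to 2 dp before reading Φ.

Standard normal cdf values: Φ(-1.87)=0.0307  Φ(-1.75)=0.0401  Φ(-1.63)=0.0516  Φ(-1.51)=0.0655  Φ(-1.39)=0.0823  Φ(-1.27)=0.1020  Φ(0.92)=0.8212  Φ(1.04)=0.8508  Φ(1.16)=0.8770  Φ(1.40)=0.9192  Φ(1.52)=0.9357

(35.6, 39.9)

Lower: z₀ + z₁ = -0.138 + (-1.645) = -1.783; 1 − a(z₀+z₁) = 1 − (0.015)(-1.783) = 1.0267; argument = -0.138 + (-1.783)/1.0267 = -1.8746 → -1.87.
α₁ = Φ(-1.87) = 0.0307; rank = round(200 × 0.0307) = 6; θ*₍6₎ = 35.6.
Upper: z₀ + z₂ = 1.507; 1 − a(z₀+z₂) = 0.9774; argument = 1.4039 → 1.40; α₂ = 0.9192; rank = 184; θ*₍184₎ = 39.9.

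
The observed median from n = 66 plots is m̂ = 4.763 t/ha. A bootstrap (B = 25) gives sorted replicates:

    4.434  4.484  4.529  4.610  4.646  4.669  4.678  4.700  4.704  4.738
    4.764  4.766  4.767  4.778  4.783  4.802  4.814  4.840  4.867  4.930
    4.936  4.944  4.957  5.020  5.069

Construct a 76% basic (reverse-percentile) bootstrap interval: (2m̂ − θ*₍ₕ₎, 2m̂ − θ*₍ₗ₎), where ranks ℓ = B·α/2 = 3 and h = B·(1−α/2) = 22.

(4.582, 4.997)

Percentile endpoints at ranks 3 and 22: θ*₍3₎ = 4.529, θ*₍22₎ = 4.944.
Basic interval reflects these around m̂:
  lower = 2 × 4.763 − 4.944 = 4.582
  upper = 2 × 4.763 − 4.529 = 4.997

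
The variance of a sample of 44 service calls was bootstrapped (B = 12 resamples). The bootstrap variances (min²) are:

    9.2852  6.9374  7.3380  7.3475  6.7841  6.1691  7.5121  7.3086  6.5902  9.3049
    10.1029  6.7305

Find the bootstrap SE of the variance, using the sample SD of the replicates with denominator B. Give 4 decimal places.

Bootstrap SE is the standard deviation of the 12 replicate variances.
Mean of replicates: (9.2852 + 6.9374 + 7.3380 + 7.3475 + 6.7841 + 6.1691 + 7.5121 + 7.3086 + 6.5902 + 9.3049 + 10.1029 + 6.7305) / 12 = 91.41050 / 12 = 7.61754
Sum of squared deviations: (+1.66766)² + (−0.68014)² + (−0.27954)² + (−0.27004)² + (−0.83344)² + (−1.44844)² + (−0.10544)² + (−0.30894)² + (−1.02734)² + (+1.68736)² + (+2.48536)² + (−0.88704)² = 17.16037
Variance = 17.16037 / 12 = 1.43003
SE* = √1.43003

SE* = 1.1958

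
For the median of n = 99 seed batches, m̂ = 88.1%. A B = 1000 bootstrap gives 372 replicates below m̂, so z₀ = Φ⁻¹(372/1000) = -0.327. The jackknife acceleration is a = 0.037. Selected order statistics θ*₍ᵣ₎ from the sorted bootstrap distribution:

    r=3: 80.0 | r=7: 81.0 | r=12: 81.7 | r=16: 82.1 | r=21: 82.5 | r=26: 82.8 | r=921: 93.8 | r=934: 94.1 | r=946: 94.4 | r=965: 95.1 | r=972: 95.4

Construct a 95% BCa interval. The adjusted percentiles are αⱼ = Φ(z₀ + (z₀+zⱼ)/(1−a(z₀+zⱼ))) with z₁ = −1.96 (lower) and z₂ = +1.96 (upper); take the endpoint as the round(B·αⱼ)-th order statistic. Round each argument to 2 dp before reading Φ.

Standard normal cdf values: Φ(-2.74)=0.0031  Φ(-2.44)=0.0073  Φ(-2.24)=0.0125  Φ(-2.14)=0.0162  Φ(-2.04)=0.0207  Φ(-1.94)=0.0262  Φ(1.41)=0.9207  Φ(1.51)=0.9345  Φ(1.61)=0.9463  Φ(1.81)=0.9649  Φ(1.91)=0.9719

(81.0, 93.8)

Lower: z₀ + z₁ = -0.327 + (-1.960) = -2.287; 1 − a(z₀+z₁) = 1 − (0.037)(-2.287) = 1.0846; argument = -0.327 + (-2.287)/1.0846 = -2.4356 → -2.44.
α₁ = Φ(-2.44) = 0.0073; rank = round(1000 × 0.0073) = 7; θ*₍7₎ = 81.0.
Upper: z₀ + z₂ = 1.633; 1 − a(z₀+z₂) = 0.9396; argument = 1.4110 → 1.41; α₂ = 0.9207; rank = 921; θ*₍921₎ = 93.8.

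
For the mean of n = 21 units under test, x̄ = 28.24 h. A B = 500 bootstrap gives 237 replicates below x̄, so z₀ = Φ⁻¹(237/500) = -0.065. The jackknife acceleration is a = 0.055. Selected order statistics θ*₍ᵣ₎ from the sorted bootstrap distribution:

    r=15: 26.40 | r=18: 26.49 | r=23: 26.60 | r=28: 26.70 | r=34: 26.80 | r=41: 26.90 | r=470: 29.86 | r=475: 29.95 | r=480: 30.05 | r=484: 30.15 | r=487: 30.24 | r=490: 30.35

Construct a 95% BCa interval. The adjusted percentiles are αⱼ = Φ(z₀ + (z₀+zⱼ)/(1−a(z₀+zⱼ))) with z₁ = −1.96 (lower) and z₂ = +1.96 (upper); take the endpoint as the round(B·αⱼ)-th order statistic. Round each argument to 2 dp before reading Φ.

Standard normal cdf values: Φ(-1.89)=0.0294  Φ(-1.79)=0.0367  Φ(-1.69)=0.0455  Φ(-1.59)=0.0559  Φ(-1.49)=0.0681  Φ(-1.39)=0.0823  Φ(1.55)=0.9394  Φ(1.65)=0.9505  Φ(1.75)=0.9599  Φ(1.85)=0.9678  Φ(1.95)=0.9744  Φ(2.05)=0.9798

(26.40, 30.35)

Lower: z₀ + z₁ = -0.065 + (-1.960) = -2.025; 1 − a(z₀+z₁) = 1 − (0.055)(-2.025) = 1.1114; argument = -0.065 + (-2.025)/1.1114 = -1.8871 → -1.89.
α₁ = Φ(-1.89) = 0.0294; rank = round(500 × 0.0294) = 15; θ*₍15₎ = 26.40.
Upper: z₀ + z₂ = 1.895; 1 − a(z₀+z₂) = 0.8958; argument = 2.0505 → 2.05; α₂ = 0.9798; rank = 490; θ*₍490₎ = 30.35.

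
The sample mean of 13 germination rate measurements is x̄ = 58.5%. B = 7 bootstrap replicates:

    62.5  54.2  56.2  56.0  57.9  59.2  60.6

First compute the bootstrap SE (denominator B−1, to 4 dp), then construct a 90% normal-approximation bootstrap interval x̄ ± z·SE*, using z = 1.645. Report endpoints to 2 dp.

(53.75, 63.25)

Mean of replicates = 58.0857; sum of squared deviations = 50.0886; SE* = √(50.0886/6) = 2.8893
Margin = 1.645 × 2.8893 = 4.753
Interval: 58.5 ± 4.753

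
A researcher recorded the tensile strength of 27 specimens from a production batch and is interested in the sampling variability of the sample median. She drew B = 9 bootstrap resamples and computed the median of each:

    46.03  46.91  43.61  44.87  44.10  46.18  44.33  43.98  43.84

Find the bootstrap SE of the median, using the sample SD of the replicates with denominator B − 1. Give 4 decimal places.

SE* = 1.2015

Bootstrap SE is the standard deviation of the 9 replicate medians.
Mean of replicates: (46.03 + 46.91 + 43.61 + 44.87 + 44.10 + 46.18 + 44.33 + 43.98 + 43.84) / 9 = 403.85000 / 9 = 44.87222
Sum of squared deviations: (+1.15778)² + (+2.03778)² + (−1.26222)² + (−0.00222)² + (−0.77222)² + (+1.30778)² + (−0.54222)² + (−0.89222)² + (−1.03222)² = 11.54836
Variance = 11.54836 / 8 = 1.44354
SE* = √1.44354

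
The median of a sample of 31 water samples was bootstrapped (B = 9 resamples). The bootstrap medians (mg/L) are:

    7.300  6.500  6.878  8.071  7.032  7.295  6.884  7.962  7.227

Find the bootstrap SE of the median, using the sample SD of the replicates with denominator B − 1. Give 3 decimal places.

SE* = 0.508

Bootstrap SE is the standard deviation of the 9 replicate medians.
Mean of replicates: (7.300 + 6.500 + 6.878 + 8.071 + 7.032 + 7.295 + 6.884 + 7.962 + 7.227) / 9 = 65.1490 / 9 = 7.2388
Sum of squared deviations: (+0.0612)² + (−0.7388)² + (−0.3608)² + (+0.8322)² + (−0.2068)² + (+0.0562)² + (−0.3548)² + (+0.7232)² + (−0.0118)² = 2.0673
Variance = 2.0673 / 8 = 0.2584
SE* = √0.2584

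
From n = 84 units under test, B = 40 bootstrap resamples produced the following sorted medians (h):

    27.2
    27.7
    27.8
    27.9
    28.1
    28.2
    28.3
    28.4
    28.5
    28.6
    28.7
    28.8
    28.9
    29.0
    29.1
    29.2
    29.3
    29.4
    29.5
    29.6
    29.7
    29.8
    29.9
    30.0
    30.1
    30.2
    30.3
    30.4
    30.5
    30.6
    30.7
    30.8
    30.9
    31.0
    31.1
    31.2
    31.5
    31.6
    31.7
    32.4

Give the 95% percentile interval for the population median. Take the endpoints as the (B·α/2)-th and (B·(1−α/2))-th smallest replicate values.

(27.2, 31.7)

α = 0.05; lower rank = 40 × 0.025 = 1; upper rank = 40 × 0.975 = 39.
The 1st smallest replicate is 27.2; the 39th is 31.7.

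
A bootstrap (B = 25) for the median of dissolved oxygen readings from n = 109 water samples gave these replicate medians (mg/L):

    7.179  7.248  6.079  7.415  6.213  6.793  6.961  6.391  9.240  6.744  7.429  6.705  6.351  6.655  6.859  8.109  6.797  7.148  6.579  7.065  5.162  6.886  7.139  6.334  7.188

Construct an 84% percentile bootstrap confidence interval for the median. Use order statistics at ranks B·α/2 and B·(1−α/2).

Sorted replicates: 5.162, 6.079, 6.213, 6.334, 6.351, 6.391, 6.579, 6.655, 6.705, 6.744, 6.793, 6.797, 6.859, 6.886, 6.961, 7.065, 7.139, 7.148, 7.179, 7.188, 7.248, 7.415, 7.429, 8.109, 9.240
α = 0.16; lower rank = 25 × 0.080 = 2; upper rank = 25 × 0.920 = 23.
The 2nd smallest replicate is 6.079; the 23rd is 7.429.

(6.079, 7.429)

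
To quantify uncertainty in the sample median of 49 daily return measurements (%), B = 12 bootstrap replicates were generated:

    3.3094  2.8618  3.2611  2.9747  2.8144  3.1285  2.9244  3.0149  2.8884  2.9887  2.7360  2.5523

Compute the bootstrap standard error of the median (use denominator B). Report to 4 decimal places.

Bootstrap SE is the standard deviation of the 12 replicate medians.
Mean of replicates: (3.3094 + 2.8618 + 3.2611 + 2.9747 + 2.8144 + 3.1285 + 2.9244 + 3.0149 + 2.8884 + 2.9887 + 2.7360 + 2.5523) / 12 = 35.45460 / 12 = 2.95455
Sum of squared deviations: (+0.35485)² + (−0.09275)² + (+0.30655)² + (+0.02015)² + (−0.14015)² + (+0.17395)² + (−0.03015)² + (+0.06035)² + (−0.06615)² + (+0.03415)² + (−0.21855)² + (−0.40225)² = 0.49846
Variance = 0.49846 / 12 = 0.04154
SE* = √0.04154

SE* = 0.2038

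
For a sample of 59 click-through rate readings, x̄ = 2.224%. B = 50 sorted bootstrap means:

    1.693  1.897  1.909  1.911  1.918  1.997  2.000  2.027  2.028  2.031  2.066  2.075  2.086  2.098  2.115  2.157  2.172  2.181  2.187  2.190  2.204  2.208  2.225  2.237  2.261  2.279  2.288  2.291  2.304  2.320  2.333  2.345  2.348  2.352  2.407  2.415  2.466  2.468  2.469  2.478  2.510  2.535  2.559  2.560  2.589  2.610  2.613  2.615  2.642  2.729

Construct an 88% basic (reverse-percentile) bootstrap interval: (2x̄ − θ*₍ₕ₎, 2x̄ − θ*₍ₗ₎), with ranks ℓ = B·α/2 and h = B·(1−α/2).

(1.835, 2.539)

Percentile endpoints at ranks 3 and 47: θ*₍3₎ = 1.909, θ*₍47₎ = 2.613.
Basic interval reflects these around x̄:
  lower = 2 × 2.224 − 2.613 = 1.835
  upper = 2 × 2.224 − 1.909 = 2.539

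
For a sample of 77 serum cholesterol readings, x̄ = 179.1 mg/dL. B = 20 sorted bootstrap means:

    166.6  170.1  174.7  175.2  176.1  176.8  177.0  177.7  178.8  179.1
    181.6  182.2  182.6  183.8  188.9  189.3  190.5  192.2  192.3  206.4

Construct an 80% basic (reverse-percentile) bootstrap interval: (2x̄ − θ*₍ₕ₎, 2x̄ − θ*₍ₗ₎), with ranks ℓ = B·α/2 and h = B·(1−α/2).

(166.0, 188.1)

Percentile endpoints at ranks 2 and 18: θ*₍2₎ = 170.1, θ*₍18₎ = 192.2.
Basic interval reflects these around x̄:
  lower = 2 × 179.1 − 192.2 = 166.0
  upper = 2 × 179.1 − 170.1 = 188.1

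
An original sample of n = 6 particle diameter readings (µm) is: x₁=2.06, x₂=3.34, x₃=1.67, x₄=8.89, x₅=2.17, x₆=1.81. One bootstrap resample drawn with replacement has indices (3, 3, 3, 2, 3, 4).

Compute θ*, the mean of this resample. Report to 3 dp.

Resample values: 1.67, 1.67, 1.67, 3.34, 1.67, 8.89.
Mean = (1.67 + 1.67 + 1.67 + 3.34 + 1.67 + 8.89) / 6 = 18.910 / 6 = 3.152

θ* = 3.152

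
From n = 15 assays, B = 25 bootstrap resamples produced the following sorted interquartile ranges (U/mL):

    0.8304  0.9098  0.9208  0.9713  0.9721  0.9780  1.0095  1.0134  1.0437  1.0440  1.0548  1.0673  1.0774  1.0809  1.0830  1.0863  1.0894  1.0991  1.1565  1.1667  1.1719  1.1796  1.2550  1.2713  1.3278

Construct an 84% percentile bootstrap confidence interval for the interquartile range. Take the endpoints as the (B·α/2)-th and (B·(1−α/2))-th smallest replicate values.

α = 0.16; lower rank = 25 × 0.080 = 2; upper rank = 25 × 0.920 = 23.
The 2nd smallest replicate is 0.9098; the 23rd is 1.2550.

(0.9098, 1.2550)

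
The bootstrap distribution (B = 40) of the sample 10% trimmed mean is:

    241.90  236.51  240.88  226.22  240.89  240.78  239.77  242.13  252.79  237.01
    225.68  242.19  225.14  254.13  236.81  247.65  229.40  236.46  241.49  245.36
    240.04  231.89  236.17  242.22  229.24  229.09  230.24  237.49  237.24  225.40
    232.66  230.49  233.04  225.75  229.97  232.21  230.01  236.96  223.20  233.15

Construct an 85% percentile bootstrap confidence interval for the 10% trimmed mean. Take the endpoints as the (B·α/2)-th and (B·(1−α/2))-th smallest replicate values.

Sorted replicates: 223.20, 225.14, 225.40, 225.68, 225.75, 226.22, 229.09, 229.24, 229.40, 229.97, 230.01, 230.24, 230.49, 231.89, 232.21, 232.66, 233.04, 233.15, 236.17, 236.46, 236.51, 236.81, 236.96, 237.01, 237.24, 237.49, 239.77, 240.04, 240.78, 240.88, 240.89, 241.49, 241.90, 242.13, 242.19, 242.22, 245.36, 247.65, 252.79, 254.13
α = 0.15; lower rank = 40 × 0.075 = 3; upper rank = 40 × 0.925 = 37.
The 3rd smallest replicate is 225.40; the 37th is 245.36.

(225.40, 245.36)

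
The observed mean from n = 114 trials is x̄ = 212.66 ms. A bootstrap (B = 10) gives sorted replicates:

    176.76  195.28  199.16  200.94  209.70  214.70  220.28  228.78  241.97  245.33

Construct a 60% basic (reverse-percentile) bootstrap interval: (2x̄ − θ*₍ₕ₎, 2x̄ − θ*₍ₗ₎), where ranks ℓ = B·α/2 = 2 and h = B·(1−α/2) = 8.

Percentile endpoints at ranks 2 and 8: θ*₍2₎ = 195.28, θ*₍8₎ = 228.78.
Basic interval reflects these around x̄:
  lower = 2 × 212.66 − 228.78 = 196.54
  upper = 2 × 212.66 − 195.28 = 230.04

(196.54, 230.04)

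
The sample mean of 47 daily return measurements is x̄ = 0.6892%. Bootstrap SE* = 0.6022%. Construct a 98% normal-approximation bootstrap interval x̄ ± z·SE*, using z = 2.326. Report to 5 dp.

(-0.71152, 2.08992)

Margin = 2.326 × 0.6022 = 1.400717
Interval: 0.6892 ± 1.400717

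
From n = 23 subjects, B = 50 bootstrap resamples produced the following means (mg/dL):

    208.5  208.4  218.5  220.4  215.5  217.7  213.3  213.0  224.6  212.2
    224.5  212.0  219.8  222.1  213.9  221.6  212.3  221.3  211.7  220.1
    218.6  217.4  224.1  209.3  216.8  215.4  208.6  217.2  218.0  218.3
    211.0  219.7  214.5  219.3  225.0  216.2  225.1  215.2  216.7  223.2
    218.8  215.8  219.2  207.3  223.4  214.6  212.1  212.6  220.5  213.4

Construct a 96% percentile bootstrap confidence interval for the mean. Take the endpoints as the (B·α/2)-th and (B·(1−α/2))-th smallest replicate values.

Sorted replicates: 207.3, 208.4, 208.5, 208.6, 209.3, 211.0, 211.7, 212.0, 212.1, 212.2, 212.3, 212.6, 213.0, 213.3, 213.4, 213.9, 214.5, 214.6, 215.2, 215.4, 215.5, 215.8, 216.2, 216.7, 216.8, 217.2, 217.4, 217.7, 218.0, 218.3, 218.5, 218.6, 218.8, 219.2, 219.3, 219.7, 219.8, 220.1, 220.4, 220.5, 221.3, 221.6, 222.1, 223.2, 223.4, 224.1, 224.5, 224.6, 225.0, 225.1
α = 0.04; lower rank = 50 × 0.020 = 1; upper rank = 50 × 0.980 = 49.
The 1st smallest replicate is 207.3; the 49th is 225.0.

(207.3, 225.0)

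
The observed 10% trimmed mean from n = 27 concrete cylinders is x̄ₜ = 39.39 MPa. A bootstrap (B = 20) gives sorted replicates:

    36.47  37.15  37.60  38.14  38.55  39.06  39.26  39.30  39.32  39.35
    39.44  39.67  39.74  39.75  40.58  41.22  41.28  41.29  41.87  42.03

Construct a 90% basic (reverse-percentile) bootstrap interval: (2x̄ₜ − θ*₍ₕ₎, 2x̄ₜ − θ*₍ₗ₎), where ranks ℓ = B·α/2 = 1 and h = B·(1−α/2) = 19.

(36.91, 42.31)

Percentile endpoints at ranks 1 and 19: θ*₍1₎ = 36.47, θ*₍19₎ = 41.87.
Basic interval reflects these around x̄ₜ:
  lower = 2 × 39.39 − 41.87 = 36.91
  upper = 2 × 39.39 − 36.47 = 42.31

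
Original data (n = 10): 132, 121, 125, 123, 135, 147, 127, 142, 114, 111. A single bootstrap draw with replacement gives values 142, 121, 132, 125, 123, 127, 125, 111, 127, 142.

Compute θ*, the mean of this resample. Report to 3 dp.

θ* = 127.500

Mean = (142 + 121 + 132 + 125 + 123 + 127 + 125 + 111 + 127 + 142) / 10 = 1275.0 / 10 = 127.500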